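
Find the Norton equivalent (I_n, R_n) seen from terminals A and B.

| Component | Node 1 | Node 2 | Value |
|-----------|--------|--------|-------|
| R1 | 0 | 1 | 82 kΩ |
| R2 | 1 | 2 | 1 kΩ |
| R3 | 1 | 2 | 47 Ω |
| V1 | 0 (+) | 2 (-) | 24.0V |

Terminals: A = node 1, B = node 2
Find the Thévenin equivalent first; then I_n = V_th/R_th and R_n = R_th.
Step 1 — V_th is the open-circuit voltage V_A - V_B (nothing connected across the terminals).
Nodal analysis, taking node 2 as the 0 V reference.
Source V1 fixes V_0 = 24 V.
KCL at each unknown node (sum of currents leaving = 0; resistances in Ω):
  Node 1: (V_1 - 24)/82000 + (V_1 - 0)/1000 + (V_1 - 0)/47 = 0
Collecting terms: 0.02229 × V_1 = 0.0002927  =>  V_1 = 0.01313 V
V_th = V_1 - V_2 = 0.01313 - 0 = 0.01313 V
Step 2 — R_th: zero the source — replace V1 by a short circuit (node 2 merges into node 0) — and find the resistance seen between A (node 1) and B (node 0).
Reduce the network between node 1 (A) and node 0 (B) by series/parallel combination:
  Rp1 = R1 ‖ R2 ‖ R3 (parallel, all between nodes 0 and 1) = 1/(1/82000 + 1/1000 + 1/47) = 44.87 Ω
R_th = 44.87 Ω
I_n = V_th/R_th = 0.01313/44.87 = 0.0002927 A, and R_n = R_th = 44.87 Ω

Final answer: I_n = 0.0002927 A, R_n = 44.87 Ω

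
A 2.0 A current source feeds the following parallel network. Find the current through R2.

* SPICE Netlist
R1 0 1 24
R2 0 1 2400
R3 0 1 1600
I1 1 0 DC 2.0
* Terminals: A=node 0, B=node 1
All resistors sit directly between nodes 0 and 1, so they are in parallel and share one voltage V; the full source current 2 A splits among them.
1/R_par = 1/24 + 1/2400 + 1/1600 = 0.04271 S  =>  R_par = 23.41 Ω
V = I × R_par = 2 × 23.41 = 46.83 V
I_R2 = V/R2 = 46.83/2400 = 0.01951 A

Final answer: 0.01951 A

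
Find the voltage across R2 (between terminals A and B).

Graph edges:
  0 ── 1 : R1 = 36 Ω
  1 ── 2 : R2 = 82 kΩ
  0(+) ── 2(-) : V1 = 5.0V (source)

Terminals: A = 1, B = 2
R1 and R2 are in series across V1 (node 0 → node 1 → node 2), and the output A–B is taken across R2, so this is a voltage divider.
Series current: I = V1/(R1 + R2) = 5/(36 + 82000) = 5/82040 = 0.00006095 A
V_R2 = I × R2 = V1 × R2/(R1 + R2) = 5 × 82000/82040 = 4.998 V

Final answer: 4.998 V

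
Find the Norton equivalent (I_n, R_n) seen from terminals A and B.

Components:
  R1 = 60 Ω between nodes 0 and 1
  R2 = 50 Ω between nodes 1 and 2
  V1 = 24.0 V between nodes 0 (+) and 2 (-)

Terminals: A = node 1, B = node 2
Find the Thévenin equivalent first; then I_n = V_th/R_th and R_n = R_th.
Step 1 — V_th is the open-circuit voltage V_A - V_B (nothing connected across the terminals).
Nodal analysis, taking node 2 as the 0 V reference.
Source V1 fixes V_0 = 24 V.
KCL at each unknown node (sum of currents leaving = 0; resistances in Ω):
  Node 1: (V_1 - 24)/60 + (V_1 - 0)/50 = 0
Collecting terms: 0.03667 × V_1 = 0.4  =>  V_1 = 10.91 V
V_th = V_1 - V_2 = 10.91 - 0 = 10.91 V
Step 2 — R_th: zero the source — replace V1 by a short circuit (node 2 merges into node 0) — and find the resistance seen between A (node 1) and B (node 0).
Reduce the network between node 1 (A) and node 0 (B) by series/parallel combination:
  Rp1 = R1 ‖ R2 (parallel, both between nodes 0 and 1) = 1/(1/60 + 1/50) = 27.27 Ω
R_th = 27.27 Ω
I_n = V_th/R_th = 10.91/27.27 = 0.4 A, and R_n = R_th = 27.27 Ω

Final answer: I_n = 0.4 A, R_n = 27.27 Ω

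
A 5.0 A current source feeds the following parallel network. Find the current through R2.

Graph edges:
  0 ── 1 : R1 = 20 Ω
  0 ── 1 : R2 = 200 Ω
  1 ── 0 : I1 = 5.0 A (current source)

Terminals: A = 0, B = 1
All resistors sit directly between nodes 0 and 1, so they are in parallel and share one voltage V; the full source current 5 A splits among them.
1/R_par = 1/20 + 1/200 = 0.055 S  =>  R_par = 18.18 Ω
V = I × R_par = 5 × 18.18 = 90.91 V
I_R2 = V/R2 = 90.91/200 = 0.4545 A

Final answer: 0.4545 A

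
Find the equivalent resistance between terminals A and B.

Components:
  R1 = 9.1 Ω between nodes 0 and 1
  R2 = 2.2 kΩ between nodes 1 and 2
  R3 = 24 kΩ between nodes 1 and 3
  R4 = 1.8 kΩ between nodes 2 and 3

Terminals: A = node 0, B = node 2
Reduce the network between node 0 (A) and node 2 (B) by series/parallel combination:
  Rs1 = R3 + R4 (series, joined only at node 3) = 24000 + 1800 = 25800 Ω
  Rp1 = R2 ‖ Rs1 (parallel, both between nodes 1 and 2) = 1/(1/2200 + 1/25800) = 2027 Ω
  Rs2 = R1 + Rp1 (series, joined only at node 1) = 9.1 + 2027 = 2036 Ω
R_eq = 2.036 kΩ

Final answer: 2.036 kΩ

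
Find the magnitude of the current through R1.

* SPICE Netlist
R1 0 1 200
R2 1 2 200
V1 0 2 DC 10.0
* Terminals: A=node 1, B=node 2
Nodal analysis, taking node 2 as the 0 V reference.
Source V1 fixes V_0 = 10 V.
KCL at each unknown node (sum of currents leaving = 0; resistances in Ω):
  Node 1: (V_1 - 10)/200 + (V_1 - 0)/200 = 0
Collecting terms: 0.01 × V_1 = 0.05  =>  V_1 = 5 V
I_R1 = (V_0 - V_1)/R1 = (10 - 5)/200 = 0.025 A
|I_R1| = 0.025 A

Final answer: |I_R1| = 0.025 A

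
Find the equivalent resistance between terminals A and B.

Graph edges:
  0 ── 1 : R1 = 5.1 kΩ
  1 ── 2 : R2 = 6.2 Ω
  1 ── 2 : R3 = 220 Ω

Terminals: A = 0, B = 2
Reduce the network between node 0 (A) and node 2 (B) by series/parallel combination:
  Rp1 = R2 ‖ R3 (parallel, both between nodes 1 and 2) = 1/(1/6.2 + 1/220) = 6.03 Ω
  Rs1 = R1 + Rp1 (series, joined only at node 1) = 5100 + 6.03 = 5106 Ω
R_eq = 5.106 kΩ

Final answer: 5.106 kΩ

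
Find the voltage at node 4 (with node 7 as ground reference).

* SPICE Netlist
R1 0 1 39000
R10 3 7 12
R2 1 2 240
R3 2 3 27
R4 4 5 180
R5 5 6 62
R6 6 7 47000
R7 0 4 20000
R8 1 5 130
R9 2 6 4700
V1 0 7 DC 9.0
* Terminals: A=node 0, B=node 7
Nodal analysis, taking node 7 as the 0 V reference.
Source V1 fixes V_0 = 9 V.
KCL at each unknown node (sum of currents leaving = 0; resistances in Ω):
  Node 1: (V_1 - 9)/39000 + (V_1 - V_2)/240 + (V_1 - V_5)/130 = 0
  Node 2: (V_2 - V_1)/240 + (V_2 - V_3)/27 + (V_2 - V_6)/4700 = 0
  Node 3: (V_3 - V_2)/27 + (V_3 - 0)/12 = 0
  Node 4: (V_4 - V_5)/180 + (V_4 - 9)/20000 = 0
  Node 5: (V_5 - V_4)/180 + (V_5 - V_6)/62 + (V_5 - V_1)/130 = 0
  Node 6: (V_6 - V_5)/62 + (V_6 - 0)/47000 + (V_6 - V_2)/4700 = 0
Collecting terms (coefficients in siemens):
  0.01188·V_1 - 0.004167·V_2 - 0.007692·V_5 = 0.0002308
  0.04142·V_2 - 0.004167·V_1 - 0.03704·V_3 - 0.0002128·V_6 = 0
  0.1204·V_3 - 0.03704·V_2 = 0
  0.005606·V_4 - 0.005556·V_5 = 0.00045
  0.02938·V_5 - 0.007692·V_1 - 0.005556·V_4 - 0.01613·V_6 = 0
  0.01636·V_6 - 0.0002128·V_2 - 0.01613·V_5 = 0
Solving these 6 simultaneous equations (Gaussian elimination) gives:
  V_1 = 0.1732 V, V_2 = 0.0256 V, V_3 = 0.007878 V, V_4 = 0.302 V
  V_5 = 0.2237 V, V_6 = 0.2209 V
The requested potential is V_4 = 0.302 V.

Final answer: V_4 = 0.302 V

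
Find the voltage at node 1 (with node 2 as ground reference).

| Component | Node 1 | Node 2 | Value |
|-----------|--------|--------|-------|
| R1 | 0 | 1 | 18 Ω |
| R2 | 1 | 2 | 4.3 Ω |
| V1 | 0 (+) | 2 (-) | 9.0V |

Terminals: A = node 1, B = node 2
Nodal analysis, taking node 2 as the 0 V reference.
Source V1 fixes V_0 = 9 V.
KCL at each unknown node (sum of currents leaving = 0; resistances in Ω):
  Node 1: (V_1 - 9)/18 + (V_1 - 0)/4.3 = 0
Collecting terms: 0.2881 × V_1 = 0.5  =>  V_1 = 1.735 V
The requested potential is V_1 = 1.735 V.

Final answer: V_1 = 1.735 V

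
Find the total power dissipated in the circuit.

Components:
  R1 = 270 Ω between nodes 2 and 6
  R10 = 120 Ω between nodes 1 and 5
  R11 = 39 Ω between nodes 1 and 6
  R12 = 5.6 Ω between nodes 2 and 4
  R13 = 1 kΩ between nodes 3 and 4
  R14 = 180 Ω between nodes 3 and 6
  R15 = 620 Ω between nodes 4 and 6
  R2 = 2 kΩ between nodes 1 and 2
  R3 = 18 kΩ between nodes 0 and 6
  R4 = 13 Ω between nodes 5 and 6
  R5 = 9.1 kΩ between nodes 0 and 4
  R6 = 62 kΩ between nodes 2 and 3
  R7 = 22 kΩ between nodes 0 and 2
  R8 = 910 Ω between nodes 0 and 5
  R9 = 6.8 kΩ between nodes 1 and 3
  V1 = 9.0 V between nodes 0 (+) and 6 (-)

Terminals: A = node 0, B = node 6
Nodal analysis, taking node 6 as the 0 V reference.
Source V1 fixes V_0 = 9 V.
KCL at each unknown node (sum of currents leaving = 0; resistances in Ω):
  Node 1: (V_1 - V_2)/2000 + (V_1 - V_3)/6800 + (V_1 - V_5)/120 + (V_1 - 0)/39 = 0
  Node 2: (V_2 - 0)/270 + (V_2 - V_1)/2000 + (V_2 - V_3)/62000 + (V_2 - 9)/22000 + (V_2 - V_4)/5.6 = 0
  Node 3: (V_3 - V_2)/62000 + (V_3 - V_1)/6800 + (V_3 - V_4)/1000 + (V_3 - 0)/180 = 0
  Node 4: (V_4 - 9)/9100 + (V_4 - V_2)/5.6 + (V_4 - V_3)/1000 + (V_4 - 0)/620 = 0
  Node 5: (V_5 - 0)/13 + (V_5 - 9)/910 + (V_5 - V_1)/120 = 0
Collecting terms (coefficients in siemens):
  0.03462·V_1 - 0.0005·V_2 - 0.0001471·V_3 - 0.008333·V_5 = 0
  0.1828·V_2 - 0.0005·V_1 - 0.00001613·V_3 - 0.1786·V_4 = 0.0004091
  0.006719·V_3 - 0.0001471·V_1 - 0.00001613·V_2 - 0.001·V_4 = 0
  0.1813·V_4 - 0.1786·V_2 - 0.001·V_3 = 0.000989
  0.08636·V_5 - 0.008333·V_1 = 0.00989
Solving these 5 simultaneous equations (Gaussian elimination) gives:
  V_1 = 0.03141 V, V_2 = 0.206 V, V_3 = 0.03222 V, V_4 = 0.2086 V
  V_5 = 0.1176 V
Power in each resistor, P = (ΔV)²/R:
  P_R1 = (0.206 - 0)²/270 = 0.0001572 W
  P_R2 = (0.03141 - 0.206)²/2000 = 0.00001524 W
  P_R3 = (9 - 0)²/18000 = 0.0045 W
  P_R4 = (0.1176 - 0)²/13 = 0.001063 W
  P_R5 = (9 - 0.2086)²/9100 = 0.008493 W
  P_R6 = (0.206 - 0.03222)²/62000 = 0.0000004871 W
  P_R7 = (9 - 0.206)²/22000 = 0.003515 W
  P_R8 = (9 - 0.1176)²/910 = 0.0867 W
  P_R9 = (0.03141 - 0.03222)²/6800 = 0.00000000009742 W
  P_R10 = (0.03141 - 0.1176)²/120 = 0.00006185 W
  P_R11 = (0.03141 - 0)²/39 = 0.00002529 W
  P_R12 = (0.206 - 0.2086)²/5.6 = 0.000001151 W
  P_R13 = (0.03222 - 0.2086)²/1000 = 0.00003109 W
  P_R14 = (0.03222 - 0)²/180 = 0.000005768 W
  P_R15 = (0.2086 - 0)²/620 = 0.00007015 W
P_total = P_R1 + P_R2 + P_R3 + P_R4 + P_R5 + P_R6 + P_R7 + P_R8 + P_R9 + P_R10 + P_R11 + P_R12 + P_R13 + P_R14 + P_R15 = 0.1046 W

Final answer: 0.1046 W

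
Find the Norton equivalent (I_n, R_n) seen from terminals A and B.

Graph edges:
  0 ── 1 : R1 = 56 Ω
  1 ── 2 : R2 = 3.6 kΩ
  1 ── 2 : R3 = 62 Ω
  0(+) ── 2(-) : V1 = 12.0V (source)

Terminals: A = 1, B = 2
Find the Thévenin equivalent first; then I_n = V_th/R_th and R_n = R_th.
Step 1 — V_th is the open-circuit voltage V_A - V_B (nothing connected across the terminals).
Nodal analysis, taking node 2 as the 0 V reference.
Source V1 fixes V_0 = 12 V.
KCL at each unknown node (sum of currents leaving = 0; resistances in Ω):
  Node 1: (V_1 - 12)/56 + (V_1 - 0)/3600 + (V_1 - 0)/62 = 0
Collecting terms: 0.03426 × V_1 = 0.2143  =>  V_1 = 6.254 V
V_th = V_1 - V_2 = 6.254 - 0 = 6.254 V
Step 2 — R_th: zero the source — replace V1 by a short circuit (node 2 merges into node 0) — and find the resistance seen between A (node 1) and B (node 0).
Reduce the network between node 1 (A) and node 0 (B) by series/parallel combination:
  Rp1 = R1 ‖ R2 ‖ R3 (parallel, all between nodes 0 and 1) = 1/(1/56 + 1/3600 + 1/62) = 29.19 Ω
R_th = 29.19 Ω
I_n = V_th/R_th = 6.254/29.19 = 0.2143 A, and R_n = R_th = 29.19 Ω

Final answer: I_n = 0.2143 A, R_n = 29.19 Ω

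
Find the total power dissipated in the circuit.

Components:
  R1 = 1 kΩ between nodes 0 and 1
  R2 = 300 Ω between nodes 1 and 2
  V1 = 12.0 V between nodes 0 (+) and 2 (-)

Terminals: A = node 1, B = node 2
Nodal analysis, taking node 2 as the 0 V reference.
Source V1 fixes V_0 = 12 V.
KCL at each unknown node (sum of currents leaving = 0; resistances in Ω):
  Node 1: (V_1 - 12)/1000 + (V_1 - 0)/300 = 0
Collecting terms: 0.004333 × V_1 = 0.012  =>  V_1 = 2.769 V
Power in each resistor, P = (ΔV)²/R:
  P_R1 = (12 - 2.769)²/1000 = 0.08521 W
  P_R2 = (2.769 - 0)²/300 = 0.02556 W
P_total = P_R1 + P_R2 = 0.1108 W

Final answer: 0.1108 W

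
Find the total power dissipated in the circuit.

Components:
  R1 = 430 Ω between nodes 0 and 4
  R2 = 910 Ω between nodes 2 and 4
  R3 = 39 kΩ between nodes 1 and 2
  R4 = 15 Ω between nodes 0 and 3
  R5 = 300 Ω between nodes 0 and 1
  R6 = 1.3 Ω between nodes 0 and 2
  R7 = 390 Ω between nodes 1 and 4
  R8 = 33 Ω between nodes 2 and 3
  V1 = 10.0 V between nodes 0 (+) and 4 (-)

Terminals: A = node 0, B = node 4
Nodal analysis, taking node 4 as the 0 V reference.
Source V1 fixes V_0 = 10 V.
KCL at each unknown node (sum of currents leaving = 0; resistances in Ω):
  Node 1: (V_1 - V_2)/39000 + (V_1 - 10)/300 + (V_1 - 0)/390 = 0
  Node 2: (V_2 - 0)/910 + (V_2 - V_1)/39000 + (V_2 - 10)/1.3 + (V_2 - V_3)/33 = 0
  Node 3: (V_3 - 10)/15 + (V_3 - V_2)/33 = 0
Collecting terms (coefficients in siemens):
  0.005923·V_1 - 0.00002564·V_2 = 0.03333
  0.8007·V_2 - 0.00002564·V_1 - 0.0303·V_3 = 7.692
  0.09697·V_3 - 0.0303·V_2 = 0.6667
Solving these 3 simultaneous equations (Gaussian elimination) gives:
  V_1 = 5.671 V, V_2 = 9.986 V, V_3 = 9.996 V
Power in each resistor, P = (ΔV)²/R:
  P_R1 = (10 - 0)²/430 = 0.2326 W
  P_R2 = (9.986 - 0)²/910 = 0.1096 W
  P_R3 = (5.671 - 9.986)²/39000 = 0.0004774 W
  P_R4 = (10 - 9.996)²/15 = 0.000001281 W
  P_R5 = (10 - 5.671)²/300 = 0.06247 W
  P_R6 = (10 - 9.986)²/1.3 = 0.0001514 W
  P_R7 = (5.671 - 0)²/390 = 0.08246 W
  P_R8 = (9.986 - 9.996)²/33 = 0.000002819 W
P_total = P_R1 + P_R2 + P_R3 + P_R4 + P_R5 + P_R6 + P_R7 + P_R8 = 0.4877 W

Final answer: 0.4877 W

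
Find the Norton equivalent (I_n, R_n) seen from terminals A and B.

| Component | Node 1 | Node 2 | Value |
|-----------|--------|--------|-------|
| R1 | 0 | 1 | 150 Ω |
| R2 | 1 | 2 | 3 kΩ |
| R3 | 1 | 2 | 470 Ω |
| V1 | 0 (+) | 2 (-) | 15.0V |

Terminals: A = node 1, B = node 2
Find the Thévenin equivalent first; then I_n = V_th/R_th and R_n = R_th.
Step 1 — V_th is the open-circuit voltage V_A - V_B (nothing connected across the terminals).
Nodal analysis, taking node 2 as the 0 V reference.
Source V1 fixes V_0 = 15 V.
KCL at each unknown node (sum of currents leaving = 0; resistances in Ω):
  Node 1: (V_1 - 15)/150 + (V_1 - 0)/3000 + (V_1 - 0)/470 = 0
Collecting terms: 0.009128 × V_1 = 0.1  =>  V_1 = 10.96 V
V_th = V_1 - V_2 = 10.96 - 0 = 10.96 V
Step 2 — R_th: zero the source — replace V1 by a short circuit (node 2 merges into node 0) — and find the resistance seen between A (node 1) and B (node 0).
Reduce the network between node 1 (A) and node 0 (B) by series/parallel combination:
  Rp1 = R1 ‖ R2 ‖ R3 (parallel, all between nodes 0 and 1) = 1/(1/150 + 1/3000 + 1/470) = 109.6 Ω
R_th = 109.6 Ω
I_n = V_th/R_th = 10.96/109.6 = 0.1 A, and R_n = R_th = 109.6 Ω

Final answer: I_n = 0.1 A, R_n = 109.6 Ω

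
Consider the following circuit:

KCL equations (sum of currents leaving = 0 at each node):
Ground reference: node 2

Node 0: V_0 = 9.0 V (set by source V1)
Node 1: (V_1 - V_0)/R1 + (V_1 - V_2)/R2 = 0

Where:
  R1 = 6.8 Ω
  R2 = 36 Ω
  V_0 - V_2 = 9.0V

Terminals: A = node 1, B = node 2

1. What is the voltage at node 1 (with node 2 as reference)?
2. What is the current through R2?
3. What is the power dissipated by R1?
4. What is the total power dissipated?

Nodal analysis, taking node 2 as the 0 V reference.
Source V1 fixes V_0 = 9 V.
KCL at each unknown node (sum of currents leaving = 0; resistances in Ω):
  Node 1: (V_1 - 9)/6.8 + (V_1 - 0)/36 = 0
Collecting terms: 0.1748 × V_1 = 1.324  =>  V_1 = 7.57 V
Part 1:
  Read off the nodal solution: V_1 = 7.57 V
Part 2:
  I_R2 = (V_1 - V_2)/R2 = (7.57 - 0)/36 = 0.2103 A
  Magnitude: I_R2 = 0.2103 A
Part 3:
  I_R1 = (V_0 - V_1)/R1 = (9 - 7.57)/6.8 = 0.2103 A
  P_R1 = I_R1² × R1 = (0.2103)² × 6.8 = 0.3007 W
Part 4:
  Power in each resistor, P = (ΔV)²/R:
    P_R1 = (9 - 7.57)²/6.8 = 0.3007 W
    P_R2 = (7.57 - 0)²/36 = 1.592 W
  P_total = P_R1 + P_R2 = 1.893 W

Final answers:
1. V_1 = 7.57 V
2. I_R2 = 0.2103 A
3. P_R1 = 0.3007 W
4. P_total = 1.893 W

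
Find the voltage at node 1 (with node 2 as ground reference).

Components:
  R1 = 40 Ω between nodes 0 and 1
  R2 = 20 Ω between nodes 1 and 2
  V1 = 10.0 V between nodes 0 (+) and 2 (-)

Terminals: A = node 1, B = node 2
Nodal analysis, taking node 2 as the 0 V reference.
Source V1 fixes V_0 = 10 V.
KCL at each unknown node (sum of currents leaving = 0; resistances in Ω):
  Node 1: (V_1 - 10)/40 + (V_1 - 0)/20 = 0
Collecting terms: 0.075 × V_1 = 0.25  =>  V_1 = 3.333 V
The requested potential is V_1 = 3.333 V.

Final answer: V_1 = 3.333 V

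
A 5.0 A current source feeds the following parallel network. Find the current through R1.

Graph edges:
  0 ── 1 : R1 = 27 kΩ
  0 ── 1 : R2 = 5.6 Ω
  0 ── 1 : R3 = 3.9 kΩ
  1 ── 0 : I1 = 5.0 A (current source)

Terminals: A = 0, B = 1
All resistors sit directly between nodes 0 and 1, so they are in parallel and share one voltage V; the full source current 5 A splits among them.
1/R_par = 1/27000 + 1/5.6 + 1/3900 = 0.1789 S  =>  R_par = 5.591 Ω
V = I × R_par = 5 × 5.591 = 27.95 V
I_R1 = V/R1 = 27.95/27000 = 0.001035 A

Final answer: 0.001035 A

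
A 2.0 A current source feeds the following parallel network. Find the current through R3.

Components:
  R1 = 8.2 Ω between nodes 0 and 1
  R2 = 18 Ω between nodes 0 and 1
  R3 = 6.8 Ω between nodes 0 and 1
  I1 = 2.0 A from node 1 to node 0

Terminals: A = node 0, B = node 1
All resistors sit directly between nodes 0 and 1, so they are in parallel and share one voltage V; the full source current 2 A splits among them.
1/R_par = 1/8.2 + 1/18 + 1/6.8 = 0.3246 S  =>  R_par = 3.081 Ω
V = I × R_par = 2 × 3.081 = 6.162 V
I_R3 = V/R3 = 6.162/6.8 = 0.9062 A

Final answer: 0.9062 A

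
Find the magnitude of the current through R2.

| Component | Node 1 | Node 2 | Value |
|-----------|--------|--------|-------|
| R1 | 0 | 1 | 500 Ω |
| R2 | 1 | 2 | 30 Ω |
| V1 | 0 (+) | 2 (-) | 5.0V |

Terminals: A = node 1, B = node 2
Nodal analysis, taking node 2 as the 0 V reference.
Source V1 fixes V_0 = 5 V.
KCL at each unknown node (sum of currents leaving = 0; resistances in Ω):
  Node 1: (V_1 - 5)/500 + (V_1 - 0)/30 = 0
Collecting terms: 0.03533 × V_1 = 0.01  =>  V_1 = 0.283 V
I_R2 = (V_1 - V_2)/R2 = (0.283 - 0)/30 = 0.009434 A
|I_R2| = 0.009434 A

Final answer: |I_R2| = 0.009434 A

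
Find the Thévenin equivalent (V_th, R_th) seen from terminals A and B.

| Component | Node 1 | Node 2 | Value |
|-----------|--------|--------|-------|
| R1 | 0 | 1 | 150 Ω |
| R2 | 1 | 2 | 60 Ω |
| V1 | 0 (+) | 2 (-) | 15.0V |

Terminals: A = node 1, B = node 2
Step 1 — V_th is the open-circuit voltage V_A - V_B (nothing connected across the terminals).
Nodal analysis, taking node 2 as the 0 V reference.
Source V1 fixes V_0 = 15 V.
KCL at each unknown node (sum of currents leaving = 0; resistances in Ω):
  Node 1: (V_1 - 15)/150 + (V_1 - 0)/60 = 0
Collecting terms: 0.02333 × V_1 = 0.1  =>  V_1 = 4.286 V
V_th = V_1 - V_2 = 4.286 - 0 = 4.286 V
Step 2 — R_th: zero the source — replace V1 by a short circuit (node 2 merges into node 0) — and find the resistance seen between A (node 1) and B (node 0).
Reduce the network between node 1 (A) and node 0 (B) by series/parallel combination:
  Rp1 = R1 ‖ R2 (parallel, both between nodes 0 and 1) = 1/(1/150 + 1/60) = 42.86 Ω
R_th = 42.86 Ω

Final answer: V_th = 4.286 V, R_th = 42.86 Ω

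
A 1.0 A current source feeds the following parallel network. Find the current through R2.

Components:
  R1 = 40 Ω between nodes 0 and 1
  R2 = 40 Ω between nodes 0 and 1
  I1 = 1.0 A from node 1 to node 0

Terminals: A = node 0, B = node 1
All resistors sit directly between nodes 0 and 1, so they are in parallel and share one voltage V; the full source current 1 A splits among them.
1/R_par = 1/40 + 1/40 = 0.05 S  =>  R_par = 20 Ω
V = I × R_par = 1 × 20 = 20 V
I_R2 = V/R2 = 20/40 = 0.5 A

Final answer: 0.5 A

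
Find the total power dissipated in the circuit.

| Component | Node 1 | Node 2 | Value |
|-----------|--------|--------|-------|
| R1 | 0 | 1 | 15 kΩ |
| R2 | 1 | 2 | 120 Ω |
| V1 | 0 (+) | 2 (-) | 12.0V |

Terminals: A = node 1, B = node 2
Nodal analysis, taking node 2 as the 0 V reference.
Source V1 fixes V_0 = 12 V.
KCL at each unknown node (sum of currents leaving = 0; resistances in Ω):
  Node 1: (V_1 - 12)/15000 + (V_1 - 0)/120 = 0
Collecting terms: 0.0084 × V_1 = 0.0008  =>  V_1 = 0.09524 V
Power in each resistor, P = (ΔV)²/R:
  P_R1 = (12 - 0.09524)²/15000 = 0.009448 W
  P_R2 = (0.09524 - 0)²/120 = 0.00007559 W
P_total = P_R1 + P_R2 = 0.009524 W

Final answer: 0.009524 W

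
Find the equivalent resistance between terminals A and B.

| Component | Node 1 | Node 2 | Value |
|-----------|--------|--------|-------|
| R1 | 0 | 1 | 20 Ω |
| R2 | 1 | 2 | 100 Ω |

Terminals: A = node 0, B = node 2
Reduce the network between node 0 (A) and node 2 (B) by series/parallel combination:
  Rs1 = R1 + R2 (series, joined only at node 1) = 20 + 100 = 120 Ω
R_eq = 120 Ω

Final answer: 120 Ω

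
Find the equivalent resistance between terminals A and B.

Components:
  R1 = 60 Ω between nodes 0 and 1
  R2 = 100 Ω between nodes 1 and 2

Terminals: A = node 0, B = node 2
Reduce the network between node 0 (A) and node 2 (B) by series/parallel combination:
  Rs1 = R1 + R2 (series, joined only at node 1) = 60 + 100 = 160 Ω
R_eq = 160 Ω

Final answer: 160 Ω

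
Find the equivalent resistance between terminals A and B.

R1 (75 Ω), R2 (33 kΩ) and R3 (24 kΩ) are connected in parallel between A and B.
Reduce the network between node 0 (A) and node 1 (B) by series/parallel combination:
  Rp1 = R1 ‖ R2 ‖ R3 (parallel, all between nodes 0 and 1) = 1/(1/75 + 1/33000 + 1/24000) = 74.6 Ω
R_eq = 74.6 Ω

Final answer: 74.6 Ω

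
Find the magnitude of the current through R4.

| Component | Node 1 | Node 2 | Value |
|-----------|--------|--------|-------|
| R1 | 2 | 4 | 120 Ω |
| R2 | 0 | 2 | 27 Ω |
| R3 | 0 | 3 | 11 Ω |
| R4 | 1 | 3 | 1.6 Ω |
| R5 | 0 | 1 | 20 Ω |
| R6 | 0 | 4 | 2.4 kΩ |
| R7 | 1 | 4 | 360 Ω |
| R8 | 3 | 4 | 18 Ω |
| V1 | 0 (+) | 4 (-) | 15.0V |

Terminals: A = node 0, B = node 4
Nodal analysis, taking node 4 as the 0 V reference.
Source V1 fixes V_0 = 15 V.
KCL at each unknown node (sum of currents leaving = 0; resistances in Ω):
  Node 1: (V_1 - V_3)/1.6 + (V_1 - 15)/20 + (V_1 - 0)/360 = 0
  Node 2: (V_2 - 0)/120 + (V_2 - 15)/27 = 0
  Node 3: (V_3 - 15)/11 + (V_3 - V_1)/1.6 + (V_3 - 0)/18 = 0
Collecting terms (coefficients in siemens):
  0.6778·V_1 - 0.625·V_3 = 0.75
  0.04537·V_2 = 0.5556
  0.7715·V_3 - 0.625·V_1 = 1.364
Solving these 3 simultaneous equations (Gaussian elimination) gives:
  V_1 = 10.82 V, V_2 = 12.24 V, V_3 = 10.53 V
I_R4 = (V_1 - V_3)/R4 = (10.82 - 10.53)/1.6 = 0.179 A
|I_R4| = 0.179 A

Final answer: |I_R4| = 0.179 A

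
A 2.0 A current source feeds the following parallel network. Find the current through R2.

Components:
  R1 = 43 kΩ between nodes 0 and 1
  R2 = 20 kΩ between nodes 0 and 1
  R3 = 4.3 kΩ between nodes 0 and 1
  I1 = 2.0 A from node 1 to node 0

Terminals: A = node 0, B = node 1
All resistors sit directly between nodes 0 and 1, so they are in parallel and share one voltage V; the full source current 2 A splits among them.
1/R_par = 1/43000 + 1/20000 + 1/4300 = 0.0003058 S  =>  R_par = 3270 Ω
V = I × R_par = 2 × 3270 = 6540 V
I_R2 = V/R2 = 6540/20000 = 0.327 A

Final answer: 0.327 A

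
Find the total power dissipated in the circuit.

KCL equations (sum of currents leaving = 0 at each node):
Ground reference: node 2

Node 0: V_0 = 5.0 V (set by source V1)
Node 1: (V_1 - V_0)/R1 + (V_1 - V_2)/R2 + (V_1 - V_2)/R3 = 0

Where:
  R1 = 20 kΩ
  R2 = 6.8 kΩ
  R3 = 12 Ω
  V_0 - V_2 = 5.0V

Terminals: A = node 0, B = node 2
Nodal analysis, taking node 2 as the 0 V reference.
Source V1 fixes V_0 = 5 V.
KCL at each unknown node (sum of currents leaving = 0; resistances in Ω):
  Node 1: (V_1 - 5)/20000 + (V_1 - 0)/6800 + (V_1 - 0)/12 = 0
Collecting terms: 0.08353 × V_1 = 0.00025  =>  V_1 = 0.002993 V
Power in each resistor, P = (ΔV)²/R:
  P_R1 = (5 - 0.002993)²/20000 = 0.001249 W
  P_R2 = (0.002993 - 0)²/6800 = 0.000000001317 W
  P_R3 = (0.002993 - 0)²/12 = 0.0000007465 W
P_total = P_R1 + P_R2 + P_R3 = 0.001249 W

Final answer: 0.001249 W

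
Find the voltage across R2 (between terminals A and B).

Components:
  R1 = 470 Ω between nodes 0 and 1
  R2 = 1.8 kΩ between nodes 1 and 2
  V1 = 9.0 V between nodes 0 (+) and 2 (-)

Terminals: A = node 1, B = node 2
R1 and R2 are in series across V1 (node 0 → node 1 → node 2), and the output A–B is taken across R2, so this is a voltage divider.
Series current: I = V1/(R1 + R2) = 9/(470 + 1800) = 9/2270 = 0.003965 A
V_R2 = I × R2 = V1 × R2/(R1 + R2) = 9 × 1800/2270 = 7.137 V

Final answer: 7.137 V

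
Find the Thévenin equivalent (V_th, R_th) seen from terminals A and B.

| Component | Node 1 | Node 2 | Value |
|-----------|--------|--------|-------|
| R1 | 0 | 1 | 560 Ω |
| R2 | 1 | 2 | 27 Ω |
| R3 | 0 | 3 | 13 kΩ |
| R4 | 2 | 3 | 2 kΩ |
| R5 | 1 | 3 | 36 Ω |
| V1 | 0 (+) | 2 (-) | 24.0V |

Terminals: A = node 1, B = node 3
Step 1 — V_th is the open-circuit voltage V_A - V_B (nothing connected across the terminals).
Nodal analysis, taking node 2 as the 0 V reference.
Source V1 fixes V_0 = 24 V.
KCL at each unknown node (sum of currents leaving = 0; resistances in Ω):
  Node 1: (V_1 - 24)/560 + (V_1 - 0)/27 + (V_1 - V_3)/36 = 0
  Node 3: (V_3 - 24)/13000 + (V_3 - 0)/2000 + (V_3 - V_1)/36 = 0
Collecting terms (coefficients in siemens):
  0.0666·V_1 - 0.02778·V_3 = 0.04286
  0.02835·V_3 - 0.02778·V_1 = 0.001846
Determinant D = (0.0666)(0.02835) - (-0.02778)(-0.02778) = 0.001117
V_1 = [(0.04286)(0.02835) - (-0.02778)(0.001846)]/D = 1.134 V
V_3 = [(0.0666)(0.001846) - (0.04286)(-0.02778)]/D = 1.176 V
V_th = V_1 - V_3 = 1.134 - 1.176 = -0.04204 V
Step 2 — R_th: zero the source — replace V1 by a short circuit (node 2 merges into node 0) — and find the resistance seen between A (node 1) and B (node 3).
Reduce the network between node 1 (A) and node 3 (B) by series/parallel combination:
  Rp1 = R1 ‖ R2 (parallel, both between nodes 0 and 1) = 1/(1/560 + 1/27) = 25.76 Ω
  Rp2 = R3 ‖ R4 (parallel, both between nodes 0 and 3) = 1/(1/13000 + 1/2000) = 1733 Ω
  Rs1 = Rp1 + Rp2 (series, joined only at node 0) = 25.76 + 1733 = 1759 Ω
  Rp3 = R5 ‖ Rs1 (parallel, both between nodes 1 and 3) = 1/(1/36 + 1/1759) = 35.28 Ω
R_th = 35.28 Ω

Final answer: V_th = -0.04204 V, R_th = 35.28 Ω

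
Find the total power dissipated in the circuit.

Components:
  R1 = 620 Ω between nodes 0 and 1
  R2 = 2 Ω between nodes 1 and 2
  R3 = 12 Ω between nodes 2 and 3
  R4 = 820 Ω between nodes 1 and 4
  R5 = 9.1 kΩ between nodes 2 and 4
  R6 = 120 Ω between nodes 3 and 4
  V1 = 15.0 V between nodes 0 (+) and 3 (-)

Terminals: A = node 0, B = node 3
Nodal analysis, taking node 3 as the 0 V reference.
Source V1 fixes V_0 = 15 V.
KCL at each unknown node (sum of currents leaving = 0; resistances in Ω):
  Node 1: (V_1 - 15)/620 + (V_1 - V_2)/2 + (V_1 - V_4)/820 = 0
  Node 2: (V_2 - V_1)/2 + (V_2 - 0)/12 + (V_2 - V_4)/9100 = 0
  Node 4: (V_4 - V_1)/820 + (V_4 - V_2)/9100 + (V_4 - 0)/120 = 0
Collecting terms (coefficients in siemens):
  0.5028·V_1 - 0.5·V_2 - 0.00122·V_4 = 0.02419
  0.5834·V_2 - 0.5·V_1 - 0.0001099·V_4 = 0
  0.009663·V_4 - 0.00122·V_1 - 0.0001099·V_2 = 0
Solving these 3 simultaneous equations (Gaussian elimination) gives:
  V_1 = 0.3262 V, V_2 = 0.2796 V, V_4 = 0.04435 V
Power in each resistor, P = (ΔV)²/R:
  P_R1 = (15 - 0.3262)²/620 = 0.3473 W
  P_R2 = (0.3262 - 0.2796)²/2 = 0.001088 W
  P_R3 = (0.2796 - 0)²/12 = 0.006513 W
  P_R4 = (0.3262 - 0.04435)²/820 = 0.00009689 W
  P_R5 = (0.2796 - 0.04435)²/9100 = 0.00000608 W
  P_R6 = (0 - 0.04435)²/120 = 0.00001639 W
P_total = P_R1 + P_R2 + P_R3 + P_R4 + P_R5 + P_R6 = 0.355 W

Final answer: 0.355 W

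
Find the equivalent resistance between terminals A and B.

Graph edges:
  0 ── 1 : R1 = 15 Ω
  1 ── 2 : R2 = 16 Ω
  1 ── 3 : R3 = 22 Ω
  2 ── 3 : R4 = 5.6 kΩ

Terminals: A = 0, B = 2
Reduce the network between node 0 (A) and node 2 (B) by series/parallel combination:
  Rs1 = R3 + R4 (series, joined only at node 3) = 22 + 5600 = 5622 Ω
  Rp1 = R2 ‖ Rs1 (parallel, both between nodes 1 and 2) = 1/(1/16 + 1/5622) = 15.95 Ω
  Rs2 = R1 + Rp1 (series, joined only at node 1) = 15 + 15.95 = 30.95 Ω
R_eq = 30.95 Ω

Final answer: 30.95 Ω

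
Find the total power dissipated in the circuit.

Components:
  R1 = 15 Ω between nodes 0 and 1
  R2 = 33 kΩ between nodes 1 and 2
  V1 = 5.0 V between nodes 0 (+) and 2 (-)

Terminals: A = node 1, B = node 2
Nodal analysis, taking node 2 as the 0 V reference.
Source V1 fixes V_0 = 5 V.
KCL at each unknown node (sum of currents leaving = 0; resistances in Ω):
  Node 1: (V_1 - 5)/15 + (V_1 - 0)/33000 = 0
Collecting terms: 0.0667 × V_1 = 0.3333  =>  V_1 = 4.998 V
Power in each resistor, P = (ΔV)²/R:
  P_R1 = (5 - 4.998)²/15 = 0.000000344 W
  P_R2 = (4.998 - 0)²/33000 = 0.0007569 W
P_total = P_R1 + P_R2 = 0.0007572 W

Final answer: 0.0007572 W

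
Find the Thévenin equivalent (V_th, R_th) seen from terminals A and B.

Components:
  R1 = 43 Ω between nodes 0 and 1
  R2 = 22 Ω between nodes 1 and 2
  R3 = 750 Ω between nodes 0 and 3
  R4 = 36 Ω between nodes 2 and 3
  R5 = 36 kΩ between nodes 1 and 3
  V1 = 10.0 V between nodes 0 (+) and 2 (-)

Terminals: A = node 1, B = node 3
Step 1 — V_th is the open-circuit voltage V_A - V_B (nothing connected across the terminals).
Nodal analysis, taking node 2 as the 0 V reference.
Source V1 fixes V_0 = 10 V.
KCL at each unknown node (sum of currents leaving = 0; resistances in Ω):
  Node 1: (V_1 - 10)/43 + (V_1 - 0)/22 + (V_1 - V_3)/36000 = 0
  Node 3: (V_3 - 10)/750 + (V_3 - 0)/36 + (V_3 - V_1)/36000 = 0
Collecting terms (coefficients in siemens):
  0.06874·V_1 - 0.00002778·V_3 = 0.2326
  0.02914·V_3 - 0.00002778·V_1 = 0.01333
Determinant D = (0.06874)(0.02914) - (-0.00002778)(-0.00002778) = 0.002003
V_1 = [(0.2326)(0.02914) - (-0.00002778)(0.01333)]/D = 3.383 V
V_3 = [(0.06874)(0.01333) - (0.2326)(-0.00002778)]/D = 0.4608 V
V_th = V_1 - V_3 = 3.383 - 0.4608 = 2.923 V
Step 2 — R_th: zero the source — replace V1 by a short circuit (node 2 merges into node 0) — and find the resistance seen between A (node 1) and B (node 3).
Reduce the network between node 1 (A) and node 3 (B) by series/parallel combination:
  Rp1 = R1 ‖ R2 (parallel, both between nodes 0 and 1) = 1/(1/43 + 1/22) = 14.55 Ω
  Rp2 = R3 ‖ R4 (parallel, both between nodes 0 and 3) = 1/(1/750 + 1/36) = 34.35 Ω
  Rs1 = Rp1 + Rp2 (series, joined only at node 0) = 14.55 + 34.35 = 48.9 Ω
  Rp3 = R5 ‖ Rs1 (parallel, both between nodes 1 and 3) = 1/(1/36000 + 1/48.9) = 48.84 Ω
R_th = 48.84 Ω

Final answer: V_th = 2.923 V, R_th = 48.84 Ω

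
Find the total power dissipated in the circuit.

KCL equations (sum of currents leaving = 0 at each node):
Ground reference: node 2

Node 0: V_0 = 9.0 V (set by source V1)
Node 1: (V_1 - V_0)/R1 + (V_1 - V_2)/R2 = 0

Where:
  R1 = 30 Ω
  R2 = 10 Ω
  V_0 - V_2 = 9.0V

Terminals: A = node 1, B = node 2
Nodal analysis, taking node 2 as the 0 V reference.
Source V1 fixes V_0 = 9 V.
KCL at each unknown node (sum of currents leaving = 0; resistances in Ω):
  Node 1: (V_1 - 9)/30 + (V_1 - 0)/10 = 0
Collecting terms: 0.1333 × V_1 = 0.3  =>  V_1 = 2.25 V
Power in each resistor, P = (ΔV)²/R:
  P_R1 = (9 - 2.25)²/30 = 1.519 W
  P_R2 = (2.25 - 0)²/10 = 0.5062 W
P_total = P_R1 + P_R2 = 2.025 W

Final answer: 2.025 W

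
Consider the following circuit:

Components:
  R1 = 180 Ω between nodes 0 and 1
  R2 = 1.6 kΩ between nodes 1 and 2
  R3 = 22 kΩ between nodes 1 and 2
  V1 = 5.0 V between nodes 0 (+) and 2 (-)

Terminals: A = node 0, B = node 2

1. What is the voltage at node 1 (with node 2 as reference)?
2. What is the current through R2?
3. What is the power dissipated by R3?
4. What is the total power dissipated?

Nodal analysis, taking node 2 as the 0 V reference.
Source V1 fixes V_0 = 5 V.
KCL at each unknown node (sum of currents leaving = 0; resistances in Ω):
  Node 1: (V_1 - 5)/180 + (V_1 - 0)/1600 + (V_1 - 0)/22000 = 0
Collecting terms: 0.006226 × V_1 = 0.02778  =>  V_1 = 4.462 V
Part 1:
  Read off the nodal solution: V_1 = 4.462 V
Part 2:
  I_R2 = (V_1 - V_2)/R2 = (4.462 - 0)/1600 = 0.002788 A
  Magnitude: I_R2 = 0.002788 A
Part 3:
  I_R3 = (V_1 - V_2)/R3 = (4.462 - 0)/22000 = 0.0002028 A
  P_R3 = I_R3² × R3 = (0.0002028)² × 22000 = 0.0009048 W
Part 4:
  Power in each resistor, P = (ΔV)²/R:
    P_R1 = (5 - 4.462)²/180 = 0.001611 W
    P_R2 = (4.462 - 0)²/1600 = 0.01244 W
    P_R3 = (4.462 - 0)²/22000 = 0.0009048 W
  P_total = P_R1 + P_R2 + P_R3 = 0.01496 W

Final answers:
1. V_1 = 4.462 V
2. I_R2 = 0.002788 A
3. P_R3 = 0.0009048 W
4. P_total = 0.01496 W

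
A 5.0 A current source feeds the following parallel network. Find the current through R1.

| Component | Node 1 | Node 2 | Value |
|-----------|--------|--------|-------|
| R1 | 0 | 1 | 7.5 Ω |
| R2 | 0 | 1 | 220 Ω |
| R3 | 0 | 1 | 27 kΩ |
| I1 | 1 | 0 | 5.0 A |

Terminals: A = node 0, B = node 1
All resistors sit directly between nodes 0 and 1, so they are in parallel and share one voltage V; the full source current 5 A splits among them.
1/R_par = 1/7.5 + 1/220 + 1/27000 = 0.1379 S  =>  R_par = 7.251 Ω
V = I × R_par = 5 × 7.251 = 36.25 V
I_R1 = V/R1 = 36.25/7.5 = 4.834 A

Final answer: 4.834 A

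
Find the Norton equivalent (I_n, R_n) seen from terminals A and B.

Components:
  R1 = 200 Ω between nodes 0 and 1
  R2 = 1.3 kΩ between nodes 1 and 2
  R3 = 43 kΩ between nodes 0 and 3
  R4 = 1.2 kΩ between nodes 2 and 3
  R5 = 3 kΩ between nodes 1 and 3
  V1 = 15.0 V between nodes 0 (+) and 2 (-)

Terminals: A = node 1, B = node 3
Find the Thévenin equivalent first; then I_n = V_th/R_th and R_n = R_th.
Step 1 — V_th is the open-circuit voltage V_A - V_B (nothing connected across the terminals).
Nodal analysis, taking node 2 as the 0 V reference.
Source V1 fixes V_0 = 15 V.
KCL at each unknown node (sum of currents leaving = 0; resistances in Ω):
  Node 1: (V_1 - 15)/200 + (V_1 - 0)/1300 + (V_1 - V_3)/3000 = 0
  Node 3: (V_3 - 15)/43000 + (V_3 - 0)/1200 + (V_3 - V_1)/3000 = 0
Collecting terms (coefficients in siemens):
  0.006103·V_1 - 0.0003333·V_3 = 0.075
  0.00119·V_3 - 0.0003333·V_1 = 0.0003488
Determinant D = (0.006103)(0.00119) - (-0.0003333)(-0.0003333) = 0.00000715
V_1 = [(0.075)(0.00119) - (-0.0003333)(0.0003488)]/D = 12.5 V
V_3 = [(0.006103)(0.0003488) - (0.075)(-0.0003333)]/D = 3.794 V
V_th = V_1 - V_3 = 12.5 - 3.794 = 8.703 V
Step 2 — R_th: zero the source — replace V1 by a short circuit (node 2 merges into node 0) — and find the resistance seen between A (node 1) and B (node 3).
Reduce the network between node 1 (A) and node 3 (B) by series/parallel combination:
  Rp1 = R1 ‖ R2 (parallel, both between nodes 0 and 1) = 1/(1/200 + 1/1300) = 173.3 Ω
  Rp2 = R3 ‖ R4 (parallel, both between nodes 0 and 3) = 1/(1/43000 + 1/1200) = 1167 Ω
  Rs1 = Rp1 + Rp2 (series, joined only at node 0) = 173.3 + 1167 = 1341 Ω
  Rp3 = R5 ‖ Rs1 (parallel, both between nodes 1 and 3) = 1/(1/3000 + 1/1341) = 926.6 Ω
R_th = 926.6 Ω
I_n = V_th/R_th = 8.703/926.6 = 0.009392 A, and R_n = R_th = 926.6 Ω

Final answer: I_n = 0.009392 A, R_n = 926.6 Ω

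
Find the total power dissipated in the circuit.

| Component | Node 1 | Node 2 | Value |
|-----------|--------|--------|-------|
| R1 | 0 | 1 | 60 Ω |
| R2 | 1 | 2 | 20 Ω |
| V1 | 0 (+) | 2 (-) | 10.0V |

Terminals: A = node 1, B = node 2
Nodal analysis, taking node 2 as the 0 V reference.
Source V1 fixes V_0 = 10 V.
KCL at each unknown node (sum of currents leaving = 0; resistances in Ω):
  Node 1: (V_1 - 10)/60 + (V_1 - 0)/20 = 0
Collecting terms: 0.06667 × V_1 = 0.1667  =>  V_1 = 2.5 V
Power in each resistor, P = (ΔV)²/R:
  P_R1 = (10 - 2.5)²/60 = 0.9375 W
  P_R2 = (2.5 - 0)²/20 = 0.3125 W
P_total = P_R1 + P_R2 = 1.25 W

Final answer: 1.25 W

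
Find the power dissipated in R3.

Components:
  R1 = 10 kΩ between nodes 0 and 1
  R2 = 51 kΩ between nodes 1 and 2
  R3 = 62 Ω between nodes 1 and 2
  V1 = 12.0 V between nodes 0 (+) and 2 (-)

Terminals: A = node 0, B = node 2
Nodal analysis, taking node 2 as the 0 V reference.
Source V1 fixes V_0 = 12 V.
KCL at each unknown node (sum of currents leaving = 0; resistances in Ω):
  Node 1: (V_1 - 12)/10000 + (V_1 - 0)/51000 + (V_1 - 0)/62 = 0
Collecting terms: 0.01625 × V_1 = 0.0012  =>  V_1 = 0.07385 V
I_R3 = (V_1 - V_2)/R3 = (0.07385 - 0)/62 = 0.001191 A
P_R3 = I_R3² × R3 = (0.001191)² × 62 = 0.00008797 W

Final answer: 8.797e-05 W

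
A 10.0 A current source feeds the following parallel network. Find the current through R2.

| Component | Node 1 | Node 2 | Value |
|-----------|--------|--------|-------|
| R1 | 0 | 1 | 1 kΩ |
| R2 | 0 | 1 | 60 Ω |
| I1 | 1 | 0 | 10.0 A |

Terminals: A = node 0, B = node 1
All resistors sit directly between nodes 0 and 1, so they are in parallel and share one voltage V; the full source current 10 A splits among them.
1/R_par = 1/1000 + 1/60 = 0.01767 S  =>  R_par = 56.6 Ω
V = I × R_par = 10 × 56.6 = 566 V
I_R2 = V/R2 = 566/60 = 9.434 A

Final answer: 9.434 A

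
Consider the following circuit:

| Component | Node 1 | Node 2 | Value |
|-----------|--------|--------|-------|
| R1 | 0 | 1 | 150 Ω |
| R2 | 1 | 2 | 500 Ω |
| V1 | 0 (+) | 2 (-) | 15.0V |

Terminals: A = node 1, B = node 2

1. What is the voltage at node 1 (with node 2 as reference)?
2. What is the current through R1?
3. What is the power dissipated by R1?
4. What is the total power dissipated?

Nodal analysis, taking node 2 as the 0 V reference.
Source V1 fixes V_0 = 15 V.
KCL at each unknown node (sum of currents leaving = 0; resistances in Ω):
  Node 1: (V_1 - 15)/150 + (V_1 - 0)/500 = 0
Collecting terms: 0.008667 × V_1 = 0.1  =>  V_1 = 11.54 V
Part 1:
  Read off the nodal solution: V_1 = 11.54 V
Part 2:
  I_R1 = (V_0 - V_1)/R1 = (15 - 11.54)/150 = 0.02308 A
  Magnitude: I_R1 = 0.02308 A
Part 3:
  I_R1 = (V_0 - V_1)/R1 = (15 - 11.54)/150 = 0.02308 A
  P_R1 = I_R1² × R1 = (0.02308)² × 150 = 0.07988 W
Part 4:
  Power in each resistor, P = (ΔV)²/R:
    P_R1 = (15 - 11.54)²/150 = 0.07988 W
    P_R2 = (11.54 - 0)²/500 = 0.2663 W
  P_total = P_R1 + P_R2 = 0.3462 W

Final answers:
1. V_1 = 11.54 V
2. I_R1 = 0.02308 A
3. P_R1 = 0.07988 W
4. P_total = 0.3462 W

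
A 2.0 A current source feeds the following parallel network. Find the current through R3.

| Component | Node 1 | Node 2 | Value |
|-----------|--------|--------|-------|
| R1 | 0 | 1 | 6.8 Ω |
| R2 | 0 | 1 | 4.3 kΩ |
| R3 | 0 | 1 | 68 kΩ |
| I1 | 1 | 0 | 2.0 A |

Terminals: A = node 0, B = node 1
All resistors sit directly between nodes 0 and 1, so they are in parallel and share one voltage V; the full source current 2 A splits among them.
1/R_par = 1/6.8 + 1/4300 + 1/68000 = 0.1473 S  =>  R_par = 6.789 Ω
V = I × R_par = 2 × 6.789 = 13.58 V
I_R3 = V/R3 = 13.58/68000 = 0.0001997 A

Final answer: 0.0001997 A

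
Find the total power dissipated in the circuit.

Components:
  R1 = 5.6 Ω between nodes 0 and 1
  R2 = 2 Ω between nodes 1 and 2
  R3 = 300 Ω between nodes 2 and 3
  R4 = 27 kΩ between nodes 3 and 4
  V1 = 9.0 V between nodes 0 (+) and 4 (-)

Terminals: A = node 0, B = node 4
Nodal analysis, taking node 4 as the 0 V reference.
Source V1 fixes V_0 = 9 V.
KCL at each unknown node (sum of currents leaving = 0; resistances in Ω):
  Node 1: (V_1 - 9)/5.6 + (V_1 - V_2)/2 = 0
  Node 2: (V_2 - V_1)/2 + (V_2 - V_3)/300 = 0
  Node 3: (V_3 - V_2)/300 + (V_3 - 0)/27000 = 0
Collecting terms (coefficients in siemens):
  0.6786·V_1 - 0.5·V_2 = 1.607
  0.5033·V_2 - 0.5·V_1 - 0.003333·V_3 = 0
  0.00337·V_3 - 0.003333·V_2 = 0
Solving these 3 simultaneous equations (Gaussian elimination) gives:
  V_1 = 8.998 V, V_2 = 8.997 V, V_3 = 8.899 V
Power in each resistor, P = (ΔV)²/R:
  P_R1 = (9 - 8.998)²/5.6 = 0.0000006083 W
  P_R2 = (8.998 - 8.997)²/2 = 0.0000002172 W
  P_R3 = (8.997 - 8.899)²/300 = 0.00003259 W
  P_R4 = (8.899 - 0)²/27000 = 0.002933 W
P_total = P_R1 + P_R2 + P_R3 + P_R4 = 0.002966 W

Final answer: 0.002966 W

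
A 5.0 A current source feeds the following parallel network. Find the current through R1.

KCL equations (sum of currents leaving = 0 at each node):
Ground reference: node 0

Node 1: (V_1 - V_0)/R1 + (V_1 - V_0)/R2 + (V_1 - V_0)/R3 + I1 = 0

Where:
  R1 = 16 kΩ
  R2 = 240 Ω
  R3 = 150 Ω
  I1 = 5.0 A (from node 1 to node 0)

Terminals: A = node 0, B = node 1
All resistors sit directly between nodes 0 and 1, so they are in parallel and share one voltage V; the full source current 5 A splits among them.
1/R_par = 1/16000 + 1/240 + 1/150 = 0.0109 S  =>  R_par = 91.78 Ω
V = I × R_par = 5 × 91.78 = 458.9 V
I_R1 = V/R1 = 458.9/16000 = 0.02868 A

Final answer: 0.02868 A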